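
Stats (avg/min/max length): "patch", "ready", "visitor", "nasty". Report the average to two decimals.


Lengths: "patch"=5, "ready"=5, "visitor"=7, "nasty"=5
Sum = 22, Count = 4
Average = 22/4 = 5.50
= avg=5.50, min=5, max=7


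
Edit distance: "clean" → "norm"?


Word 1: "clean" (length 5)
Word 2: "norm" (length 4)
One optimal edit sequence (insert/delete/substitute each cost 1):
  1. delete 'c'  (+1)
  2. substitute 'l' -> 'n'  (+1)
  3. substitute 'e' -> 'o'  (+1)
  4. substitute 'a' -> 'r'  (+1)
  5. substitute 'n' -> 'm'  (+1)
Total edit operations: 5
Edit distance = 5


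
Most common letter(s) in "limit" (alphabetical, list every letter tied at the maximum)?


Word: "limit"
Letter counts:
  'i': 2
  'l': 1
  'm': 1
  't': 1
Maximum count = 2
Most frequent = 'i' (2 times each)


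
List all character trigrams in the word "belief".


Word: "belief" (length 6)
Number of trigrams = 6 - 3 + 1 = 4
  Position 0: "bel"
  Position 1: "eli"
  Position 2: "lie"
  Position 3: "ief"
Trigrams = "bel", "eli", "lie", "ief"


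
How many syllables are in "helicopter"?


Word: "helicopter"
Syllable breakdown: hel-i-cop-ter
Counting: 4 parts
= 4 syllables


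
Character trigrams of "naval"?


Word: "naval" (length 5)
Number of trigrams = 5 - 3 + 1 = 3
  Position 0: "nav"
  Position 1: "ava"
  Position 2: "val"
Trigrams = "nav", "ava", "val"


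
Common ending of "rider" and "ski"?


Word 1: "rider"
Word 2: "ski"
Comparing from end:
  Pos -1: 'r' != 'i' (stop)
LCS = "" (length 0)


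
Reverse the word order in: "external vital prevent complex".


Original: "external vital prevent complex"
Words (1..n): external | vital | prevent | complex
Reversed (n..1): complex | prevent | vital | external
Result = "complex prevent vital external"


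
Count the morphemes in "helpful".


Word: "helpful"
Morphemes: help | -ful
Each morpheme carries meaning
= 2 morphemes


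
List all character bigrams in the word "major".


Word: "major" (length 5)
Number of bigrams = 5 - 2 + 1 = 4
  Position 0: "ma"
  Position 1: "aj"
  Position 2: "jo"
  Position 3: "or"
Bigrams = "ma", "aj", "jo", "or"


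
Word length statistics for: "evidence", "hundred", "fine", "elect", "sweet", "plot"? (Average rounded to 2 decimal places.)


Lengths: "evidence"=8, "hundred"=7, "fine"=4, "elect"=5, "sweet"=5, "plot"=4
Sum = 33, Count = 6
Average = 33/6 = 5.50
= avg=5.50, min=4, max=8


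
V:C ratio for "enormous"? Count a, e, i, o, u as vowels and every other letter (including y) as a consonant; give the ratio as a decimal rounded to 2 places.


Word: "enormous"
Vowels (a,e,i,o,u): 4
Consonants: 4
Ratio = 4/4
= 1.00


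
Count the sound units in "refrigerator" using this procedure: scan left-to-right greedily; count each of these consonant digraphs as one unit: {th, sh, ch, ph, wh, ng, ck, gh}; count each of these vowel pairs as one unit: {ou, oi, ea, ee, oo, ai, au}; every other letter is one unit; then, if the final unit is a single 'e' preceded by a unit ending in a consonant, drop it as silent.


Word: "refrigerator" (12 letters)
Left-to-right scan:
  (1) 'r' (letter)
  (2) 'e' (letter)
  (3) 'f' (letter)
  (4) 'r' (letter)
  (5) 'i' (letter)
  (6) 'g' (letter)
  (7) 'e' (letter)
  (8) 'r' (letter)
  (9) 'a' (letter)
  (10) 't' (letter)
  (11) 'o' (letter)
  (12) 'r' (letter)
Units from scan: 12
Sound units = 12 units


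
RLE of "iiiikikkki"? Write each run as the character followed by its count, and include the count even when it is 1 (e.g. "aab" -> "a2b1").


String: "iiiikikkki"
Scanning for consecutive runs:
  'i' x 4
  'k' x 1
  'i' x 1
  'k' x 3
  'i' x 1
RLE = "i4k1i1k3i1"


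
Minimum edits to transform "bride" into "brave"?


Word 1: "bride" (length 5)
Word 2: "brave" (length 5)
One optimal edit sequence (insert/delete/substitute each cost 1):
  1. keep 'b'
  2. keep 'r'
  3. substitute 'i' -> 'a'  (+1)
  4. substitute 'd' -> 'v'  (+1)
  5. keep 'e'
Total edit operations: 2
Edit distance = 2


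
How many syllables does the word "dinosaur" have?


Word: "dinosaur"
Syllable breakdown: di · no · saur
Counting: 3 parts
= 3 syllables


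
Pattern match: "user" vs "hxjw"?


Pattern of "user": [0, 1, 2, 3]
Pattern of "hxjw": [0, 1, 2, 3]
Patterns match
Same pattern = Yes


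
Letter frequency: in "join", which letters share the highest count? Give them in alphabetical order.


Word: "join"
Letter counts:
  'i': 1
  'j': 1
  'n': 1
  'o': 1
Maximum count = 1
Most frequent = 'i', 'j', 'n', 'o' (1 time each)


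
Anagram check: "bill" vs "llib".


Word 1: "bill" → sorted: bill
Word 2: "llib" → sorted: bill
Same letters? bill == bill
Anagram = Yes


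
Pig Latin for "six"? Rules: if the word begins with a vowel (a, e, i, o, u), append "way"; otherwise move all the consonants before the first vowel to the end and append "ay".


Word: "six"
Starts with consonant(s) → move to end, add 'ay'
Consonant cluster: "s"
Pig Latin = "ixsay"


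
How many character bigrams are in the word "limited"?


Word: "limited" (length 7)
Number of 2-grams = length - 2 + 1 = 7 - 2 + 1
= 6


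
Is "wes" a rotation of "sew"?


Word: "sew", Candidate: "wes"
Method: check if candidate is substring of word+word
"sewsew" contains "wes"? No
Is rotation = No


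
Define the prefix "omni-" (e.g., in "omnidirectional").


Prefix: omni-
Example: omnidirectional (omni- + directional)
Meaning = all


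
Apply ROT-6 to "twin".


Word: "twin"
Shift: 6
Each letter → (letter + shift) mod 26:
  't' (19) + 6 = 25 → 'z'
  'w' (22) + 6 = 2 → 'c'
  'i' (8) + 6 = 14 → 'o'
  'n' (13) + 6 = 19 → 't'
Result = "zcot"


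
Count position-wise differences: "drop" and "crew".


Comparing character by character (same length = 4):
  Pos 0: 'd' vs 'c' !=
  Pos 1: 'r' vs 'r' =
  Pos 2: 'o' vs 'e' !=
  Pos 3: 'p' vs 'w' !=
Hamming distance = 3


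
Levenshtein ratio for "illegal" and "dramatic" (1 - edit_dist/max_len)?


Word 1: "illegal" (length 7)
Word 2: "dramatic" (length 8)
One optimal edit sequence:
  1. insert 'd'  (+1)
  2. substitute 'i' -> 'r'  (+1)
  3. substitute 'l' -> 'a'  (+1)
  4. substitute 'l' -> 'm'  (+1)
  5. substitute 'e' -> 'a'  (+1)
  6. substitute 'g' -> 't'  (+1)
  7. substitute 'a' -> 'i'  (+1)
  8. substitute 'l' -> 'c'  (+1)
Edit distance = 8
Max length = max(7, 8) = 8
Similarity = 1 - 8/8
= 0.0000


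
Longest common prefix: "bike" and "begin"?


Word 1: "bike"
Word 2: "begin"
Comparing from start:
  Pos 0: 'b' == 'b'
  Pos 1: 'i' != 'e' (stop)
LCP = "b" (length 1)


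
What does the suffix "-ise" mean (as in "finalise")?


Suffix: -ise
Example: finalise = final + -ise
Meaning = to make


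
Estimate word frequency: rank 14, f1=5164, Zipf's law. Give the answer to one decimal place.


Zipf's law: f(r) = f(1) / r
f(1) = 5164
f(14) = 5164 / 14
= 368.9 occurrences


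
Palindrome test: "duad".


Word: "duad"
Reversed: "daud"
Forward == Backward? duad != daud
Palindrome = No


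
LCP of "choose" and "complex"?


Word 1: "choose"
Word 2: "complex"
Comparing from start:
  Pos 0: 'c' == 'c'
  Pos 1: 'h' != 'o' (stop)
LCP = "c" (length 1)


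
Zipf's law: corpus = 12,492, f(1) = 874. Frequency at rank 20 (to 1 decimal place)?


Zipf's law: f(r) = f(1) / r
f(1) = 874
f(20) = 874 / 20
= 43.7 occurrences


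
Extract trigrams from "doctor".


Word: "doctor" (length 6)
Number of trigrams = 6 - 3 + 1 = 4
  Position 0: "doc"
  Position 1: "oct"
  Position 2: "cto"
  Position 3: "tor"
Trigrams = "doc", "oct", "cto", "tor"


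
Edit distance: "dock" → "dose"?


Word 1: "dock" (length 4)
Word 2: "dose" (length 4)
One optimal edit sequence (insert/delete/substitute each cost 1):
  1. keep 'd'
  2. keep 'o'
  3. substitute 'c' -> 's'  (+1)
  4. substitute 'k' -> 'e'  (+1)
Total edit operations: 2
Edit distance = 2


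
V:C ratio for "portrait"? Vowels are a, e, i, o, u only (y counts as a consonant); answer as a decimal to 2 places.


Word: "portrait"
Vowels (a,e,i,o,u): 3
Consonants: 5
Ratio = 3/5
= 0.60


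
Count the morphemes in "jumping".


Word: "jumping"
Morphemes: jump | -ing
Each morpheme carries meaning
= 2 morphemes


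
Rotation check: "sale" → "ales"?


Word: "sale", Candidate: "ales"
Method: check if candidate is substring of word+word
"salesale" contains "ales"? Yes
Is rotation = Yes


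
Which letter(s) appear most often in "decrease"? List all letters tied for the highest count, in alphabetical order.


Word: "decrease"
Letter counts:
  'a': 1
  'c': 1
  'd': 1
  'e': 3
  'r': 1
  's': 1
Maximum count = 3
Most frequent = 'e' (3 times each)


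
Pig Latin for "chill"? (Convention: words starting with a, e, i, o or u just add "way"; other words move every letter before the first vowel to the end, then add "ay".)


Word: "chill"
Starts with consonant(s) → move to end, add 'ay'
Consonant cluster: "ch"
Pig Latin = "illchay"


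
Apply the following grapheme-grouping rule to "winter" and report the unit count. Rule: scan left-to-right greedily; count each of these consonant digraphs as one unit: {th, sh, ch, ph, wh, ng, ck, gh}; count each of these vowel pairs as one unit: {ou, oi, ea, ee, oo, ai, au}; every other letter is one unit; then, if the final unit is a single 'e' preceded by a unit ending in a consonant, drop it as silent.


Word: "winter" (6 letters)
Left-to-right scan:
  (1) 'w' (letter)
  (2) 'i' (letter)
  (3) 'n' (letter)
  (4) 't' (letter)
  (5) 'e' (letter)
  (6) 'r' (letter)
Units from scan: 6
Sound units = 6 units


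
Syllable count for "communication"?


Word: "communication"
Syllable breakdown: com · mu · ni · ca · tion
Counting: 5 parts
= 5 syllables


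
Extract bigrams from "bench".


Word: "bench" (length 5)
Number of bigrams = 5 - 2 + 1 = 4
  Position 0: "be"
  Position 1: "en"
  Position 2: "nc"
  Position 3: "ch"
Bigrams = "be", "en", "nc", "ch"


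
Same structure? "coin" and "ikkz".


Pattern of "coin": [0, 1, 2, 3]
Pattern of "ikkz": [0, 1, 1, 2]
Patterns do not match
Same pattern = No


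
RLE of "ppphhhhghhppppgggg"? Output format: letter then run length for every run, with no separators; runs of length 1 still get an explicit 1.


String: "ppphhhhghhppppgggg"
Scanning for consecutive runs:
  'p' x 3
  'h' x 4
  'g' x 1
  'h' x 2
  'p' x 4
  'g' x 4
RLE = "p3h4g1h2p4g4"


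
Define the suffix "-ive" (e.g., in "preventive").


Suffix: -ive
Example: preventive = prevent + -ive
Meaning = tending to


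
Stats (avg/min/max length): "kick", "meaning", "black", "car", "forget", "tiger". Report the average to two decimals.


Lengths: "kick"=4, "meaning"=7, "black"=5, "car"=3, "forget"=6, "tiger"=5
Sum = 30, Count = 6
Average = 30/6 = 5.00
= avg=5.00, min=3, max=7


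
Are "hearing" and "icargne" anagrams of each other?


Word 1: "hearing" → sorted: aeghinr
Word 2: "icargne" → sorted: aceginr
Same letters? aeghinr != aceginr
Anagram = No


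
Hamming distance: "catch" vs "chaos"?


Comparing character by character (same length = 5):
  Pos 0: 'c' vs 'c' =
  Pos 1: 'a' vs 'h' !=
  Pos 2: 't' vs 'a' !=
  Pos 3: 'c' vs 'o' !=
  Pos 4: 'h' vs 's' !=
Hamming distance = 4


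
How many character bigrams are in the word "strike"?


Word: "strike" (length 6)
Number of 2-grams = length - 2 + 1 = 6 - 2 + 1
= 5


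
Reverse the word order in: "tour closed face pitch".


Original: "tour closed face pitch"
Words (1..n): tour | closed | face | pitch
Reversed (n..1): pitch | face | closed | tour
Result = "pitch face closed tour"


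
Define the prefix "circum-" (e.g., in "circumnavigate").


Prefix: circum-
Example: circumnavigate = circum- + navigate
Meaning = around


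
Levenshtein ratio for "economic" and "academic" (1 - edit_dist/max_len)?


Word 1: "economic" (length 8)
Word 2: "academic" (length 8)
One optimal edit sequence:
  1. substitute 'e' -> 'a'  (+1)
  2. keep 'c'
  3. substitute 'o' -> 'a'  (+1)
  4. substitute 'n' -> 'd'  (+1)
  5. substitute 'o' -> 'e'  (+1)
  6. keep 'm'
  7. keep 'i'
  8. keep 'c'
Edit distance = 4
Max length = max(8, 8) = 8
Similarity = 1 - 4/8
= 0.5000


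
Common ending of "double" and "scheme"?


Word 1: "double"
Word 2: "scheme"
Comparing from end:
  Pos -1: 'e' == 'e'
  Pos -2: 'l' != 'm' (stop)
LCS = "e" (length 1)


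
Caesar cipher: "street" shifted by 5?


Word: "street"
Shift: 5
Each letter → (letter + shift) mod 26:
  's' (18) + 5 = 23 → 'x'
  't' (19) + 5 = 24 → 'y'
  'r' (17) + 5 = 22 → 'w'
  'e' (4) + 5 = 9 → 'j'
  'e' (4) + 5 = 9 → 'j'
  't' (19) + 5 = 24 → 'y'
Result = "xywjjy"


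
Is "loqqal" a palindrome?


Word: "loqqal"
Reversed: "laqqol"
Forward == Backward? loqqal != laqqol
Palindrome = No


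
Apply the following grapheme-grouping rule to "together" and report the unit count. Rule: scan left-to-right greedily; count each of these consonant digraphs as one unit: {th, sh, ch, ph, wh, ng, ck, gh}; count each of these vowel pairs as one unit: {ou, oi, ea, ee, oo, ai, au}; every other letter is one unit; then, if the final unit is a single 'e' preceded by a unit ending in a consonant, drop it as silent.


Word: "together" (8 letters)
Left-to-right scan:
  (1) 't' (letter)
  (2) 'o' (letter)
  (3) 'g' (letter)
  (4) 'e' (letter)
  (5) 'th' (digraph)
  (6) 'e' (letter)
  (7) 'r' (letter)
Units from scan: 7
Sound units = 7 units


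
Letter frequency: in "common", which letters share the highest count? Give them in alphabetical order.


Word: "common"
Letter counts:
  'c': 1
  'm': 2
  'n': 1
  'o': 2
Maximum count = 2
Most frequent = 'm', 'o' (2 times each)


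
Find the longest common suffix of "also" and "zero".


Word 1: "also"
Word 2: "zero"
Comparing from end:
  Pos -1: 'o' == 'o'
  Pos -2: 's' != 'r' (stop)
LCS = "o" (length 1)


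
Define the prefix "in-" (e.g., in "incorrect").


Prefix: in-
As in: incorrect -> in- + correct
Meaning = not / into


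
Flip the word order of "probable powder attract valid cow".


Original: "probable powder attract valid cow"
Words (1..n): probable | powder | attract | valid | cow
Reversed (n..1): cow | valid | attract | powder | probable
Result = "cow valid attract powder probable"


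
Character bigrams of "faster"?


Word: "faster" (length 6)
Number of bigrams = 6 - 2 + 1 = 5
  Position 0: "fa"
  Position 1: "as"
  Position 2: "st"
  Position 3: "te"
  Position 4: "er"
Bigrams = "fa", "as", "st", "te", "er"


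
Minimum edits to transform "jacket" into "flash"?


Word 1: "jacket" (length 6)
Word 2: "flash" (length 5)
One optimal edit sequence (insert/delete/substitute each cost 1):
  1. delete 'j'  (+1)
  2. substitute 'a' -> 'f'  (+1)
  3. substitute 'c' -> 'l'  (+1)
  4. substitute 'k' -> 'a'  (+1)
  5. substitute 'e' -> 's'  (+1)
  6. substitute 't' -> 'h'  (+1)
Total edit operations: 6
Edit distance = 6


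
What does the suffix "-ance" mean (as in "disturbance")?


Suffix: -ance
As in: disturbance -> disturb + -ance
Meaning = state of


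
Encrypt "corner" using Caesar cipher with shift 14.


Word: "corner"
Shift: 14
Each letter → (letter + shift) mod 26:
  'c' (2) + 14 = 16 → 'q'
  'o' (14) + 14 = 2 → 'c'
  'r' (17) + 14 = 5 → 'f'
  'n' (13) + 14 = 1 → 'b'
  'e' (4) + 14 = 18 → 's'
  'r' (17) + 14 = 5 → 'f'
Result = "qcfbsf"


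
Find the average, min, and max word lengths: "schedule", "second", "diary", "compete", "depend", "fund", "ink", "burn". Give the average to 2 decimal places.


Lengths: "schedule"=8, "second"=6, "diary"=5, "compete"=7, "depend"=6, "fund"=4, "ink"=3, "burn"=4
Sum = 43, Count = 8
Average = 43/8 = 5.38
= avg=5.38, min=3, max=8


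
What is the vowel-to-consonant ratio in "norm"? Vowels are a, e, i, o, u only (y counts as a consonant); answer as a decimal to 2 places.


Word: "norm"
Vowels (a,e,i,o,u): 1
Consonants: 3
Ratio = 1/3
= 0.33


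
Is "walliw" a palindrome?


Word: "walliw"
Reversed: "willaw"
Forward == Backward? walliw != willaw
Palindrome = No


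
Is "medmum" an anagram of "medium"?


Word 1: "medium" → sorted: deimmu
Word 2: "medmum" → sorted: demmmu
Same letters? deimmu != demmmu
Anagram = No


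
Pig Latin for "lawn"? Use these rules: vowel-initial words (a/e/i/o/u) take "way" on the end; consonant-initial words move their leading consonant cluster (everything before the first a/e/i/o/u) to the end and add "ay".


Word: "lawn"
Starts with consonant(s) → move to end, add 'ay'
Consonant cluster: "l"
Pig Latin = "awnlay"


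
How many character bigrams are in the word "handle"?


Word: "handle" (length 6)
Number of 2-grams = length - 2 + 1 = 6 - 2 + 1
= 5


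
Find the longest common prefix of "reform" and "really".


Word 1: "reform"
Word 2: "really"
Comparing from start:
  Pos 0: 'r' == 'r'
  Pos 1: 'e' == 'e'
  Pos 2: 'f' != 'a' (stop)
LCP = "re" (length 2)


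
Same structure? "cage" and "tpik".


Pattern of "cage": [0, 1, 2, 3]
Pattern of "tpik": [0, 1, 2, 3]
Patterns match
Same pattern = Yes


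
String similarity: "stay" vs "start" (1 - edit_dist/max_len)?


Word 1: "stay" (length 4)
Word 2: "start" (length 5)
One optimal edit sequence:
  1. keep 's'
  2. keep 't'
  3. keep 'a'
  4. insert 'r'  (+1)
  5. substitute 'y' -> 't'  (+1)
Edit distance = 2
Max length = max(4, 5) = 5
Similarity = 1 - 2/5
= 0.6000


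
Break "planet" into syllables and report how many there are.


Word: "planet"
Syllable breakdown: plan | et
Counting: 2 parts
= 2 syllables


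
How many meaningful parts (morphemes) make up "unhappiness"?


Word: "unhappiness"
Morphemes: un- + happi + -ness
Each morpheme carries meaning
= 3 morphemes


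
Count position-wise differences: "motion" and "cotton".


Comparing character by character (same length = 6):
  Pos 0: 'm' vs 'c' !=
  Pos 1: 'o' vs 'o' =
  Pos 2: 't' vs 't' =
  Pos 3: 'i' vs 't' !=
  Pos 4: 'o' vs 'o' =
  Pos 5: 'n' vs 'n' =
Hamming distance = 2


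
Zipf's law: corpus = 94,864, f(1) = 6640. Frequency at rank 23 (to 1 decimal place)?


Zipf's law: f(r) = f(1) / r
f(1) = 6640
f(23) = 6640 / 23
= 288.7 occurrences


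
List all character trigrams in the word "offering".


Word: "offering" (length 8)
Number of trigrams = 8 - 3 + 1 = 6
  Position 0: "off"
  Position 1: "ffe"
  Position 2: "fer"
  Position 3: "eri"
  Position 4: "rin"
  Position 5: "ing"
Trigrams = "off", "ffe", "fer", "eri", "rin", "ing"


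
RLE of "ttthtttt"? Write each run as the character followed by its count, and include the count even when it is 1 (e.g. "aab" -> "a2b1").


String: "ttthtttt"
Scanning for consecutive runs:
  't' x 3
  'h' x 1
  't' x 4
RLE = "t3h1t4"


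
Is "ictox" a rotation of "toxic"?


Word: "toxic", Candidate: "ictox"
Method: check if candidate is substring of word+word
"toxictoxic" contains "ictox"? Yes
Is rotation = Yes


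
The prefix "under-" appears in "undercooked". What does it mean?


Prefix: under-
As in: undercooked -> under- + cooked
Meaning = insufficient


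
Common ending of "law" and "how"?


Word 1: "law"
Word 2: "how"
Comparing from end:
  Pos -1: 'w' == 'w'
  Pos -2: 'a' != 'o' (stop)
LCS = "w" (length 1)


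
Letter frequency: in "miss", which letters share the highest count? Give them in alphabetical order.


Word: "miss"
Letter counts:
  'i': 1
  'm': 1
  's': 2
Maximum count = 2
Most frequent = 's' (2 times each)


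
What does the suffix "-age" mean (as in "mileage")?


Suffix: -age
Example: mileage = mile + -age
Meaning = result / collection


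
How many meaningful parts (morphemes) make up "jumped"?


Word: "jumped"
Morphemes: jump / -ed
Each morpheme carries meaning
= 2 morphemes


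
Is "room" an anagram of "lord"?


Word 1: "lord" → sorted: dlor
Word 2: "room" → sorted: moor
Same letters? dlor != moor
Anagram = No


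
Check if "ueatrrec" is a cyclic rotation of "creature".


Word: "creature", Candidate: "ueatrrec"
Method: check if candidate is substring of word+word
"creaturecreature" contains "ueatrrec"? No
Is rotation = No


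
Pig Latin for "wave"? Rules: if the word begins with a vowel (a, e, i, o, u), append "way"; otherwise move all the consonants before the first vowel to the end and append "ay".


Word: "wave"
Starts with consonant(s) → move to end, add 'ay'
Consonant cluster: "w"
Pig Latin = "aveway"


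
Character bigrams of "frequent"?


Word: "frequent" (length 8)
Number of bigrams = 8 - 2 + 1 = 7
  Position 0: "fr"
  Position 1: "re"
  Position 2: "eq"
  Position 3: "qu"
  Position 4: "ue"
  Position 5: "en"
  Position 6: "nt"
Bigrams = "fr", "re", "eq", "qu", "ue", "en", "nt"


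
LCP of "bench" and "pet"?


Word 1: "bench"
Word 2: "pet"
Comparing from start:
  Pos 0: 'b' != 'p' (stop)
LCP = "" (length 0)


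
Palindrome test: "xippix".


Word: "xippix"
Reversed: "xippix"
Forward == Backward? xippix == xippix
Palindrome = Yes


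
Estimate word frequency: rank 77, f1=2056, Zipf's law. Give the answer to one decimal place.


Zipf's law: f(r) = f(1) / r
f(1) = 2056
f(77) = 2056 / 77
= 26.7 occurrences


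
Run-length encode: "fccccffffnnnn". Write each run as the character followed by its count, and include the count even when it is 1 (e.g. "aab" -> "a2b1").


String: "fccccffffnnnn"
Scanning for consecutive runs:
  'f' x 1
  'c' x 4
  'f' x 4
  'n' x 4
RLE = "f1c4f4n4"


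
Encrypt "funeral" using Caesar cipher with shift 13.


Word: "funeral"
Shift: 13
Each letter → (letter + shift) mod 26:
  'f' (5) + 13 = 18 → 's'
  'u' (20) + 13 = 7 → 'h'
  'n' (13) + 13 = 0 → 'a'
  'e' (4) + 13 = 17 → 'r'
  'r' (17) + 13 = 4 → 'e'
  'a' (0) + 13 = 13 → 'n'
  'l' (11) + 13 = 24 → 'y'
Result = "shareny"


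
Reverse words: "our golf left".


Original: "our golf left"
Words (1..n): our | golf | left
Reversed (n..1): left | golf | our
Result = "left golf our"


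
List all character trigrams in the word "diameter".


Word: "diameter" (length 8)
Number of trigrams = 8 - 3 + 1 = 6
  Position 0: "dia"
  Position 1: "iam"
  Position 2: "ame"
  Position 3: "met"
  Position 4: "ete"
  Position 5: "ter"
Trigrams = "dia", "iam", "ame", "met", "ete", "ter"


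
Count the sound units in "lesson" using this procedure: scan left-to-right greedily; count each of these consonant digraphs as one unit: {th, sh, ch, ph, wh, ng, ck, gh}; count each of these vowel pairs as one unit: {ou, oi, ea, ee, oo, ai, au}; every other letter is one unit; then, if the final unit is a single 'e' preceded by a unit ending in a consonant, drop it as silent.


Word: "lesson" (6 letters)
Left-to-right scan:
  1. 'l' (letter)
  2. 'e' (letter)
  3. 's' (letter)
  4. 's' (letter)
  5. 'o' (letter)
  6. 'n' (letter)
Units from scan: 6
Sound units = 6 units


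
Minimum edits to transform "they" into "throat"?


Word 1: "they" (length 4)
Word 2: "throat" (length 6)
One optimal edit sequence (insert/delete/substitute each cost 1):
  1. keep 't'
  2. keep 'h'
  3. insert 'r'  (+1)
  4. insert 'o'  (+1)
  5. substitute 'e' -> 'a'  (+1)
  6. substitute 'y' -> 't'  (+1)
Total edit operations: 4
Edit distance = 4


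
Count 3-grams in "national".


Word: "national" (length 8)
Number of 3-grams = length - 3 + 1 = 8 - 3 + 1
= 6


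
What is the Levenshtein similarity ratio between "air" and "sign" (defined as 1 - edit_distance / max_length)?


Word 1: "air" (length 3)
Word 2: "sign" (length 4)
One optimal edit sequence:
  1. substitute 'a' -> 's'  (+1)
  2. keep 'i'
  3. insert 'g'  (+1)
  4. substitute 'r' -> 'n'  (+1)
Edit distance = 3
Max length = max(3, 4) = 4
Similarity = 1 - 3/4
= 0.2500


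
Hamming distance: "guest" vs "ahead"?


Comparing character by character (same length = 5):
  Pos 0: 'g' vs 'a' !=
  Pos 1: 'u' vs 'h' !=
  Pos 2: 'e' vs 'e' =
  Pos 3: 's' vs 'a' !=
  Pos 4: 't' vs 'd' !=
Hamming distance = 4


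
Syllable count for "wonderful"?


Word: "wonderful"
Syllable breakdown: won-der-ful
Counting: 3 parts
= 3 syllables


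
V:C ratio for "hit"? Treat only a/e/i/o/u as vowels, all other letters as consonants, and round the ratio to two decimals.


Word: "hit"
Vowels (a,e,i,o,u): 1
Consonants: 2
Ratio = 1/2
= 0.50


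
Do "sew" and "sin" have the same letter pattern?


Pattern of "sew": [0, 1, 2]
Pattern of "sin": [0, 1, 2]
Patterns match
Same pattern = Yes


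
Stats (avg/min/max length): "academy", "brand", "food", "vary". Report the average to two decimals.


Lengths: "academy"=7, "brand"=5, "food"=4, "vary"=4
Sum = 20, Count = 4
Average = 20/4 = 5.00
= avg=5.00, min=4, max=7


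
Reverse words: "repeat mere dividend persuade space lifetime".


Original: "repeat mere dividend persuade space lifetime"
Words (1..n): repeat | mere | dividend | persuade | space | lifetime
Reversed (n..1): lifetime | space | persuade | dividend | mere | repeat
Result = "lifetime space persuade dividend mere repeat"


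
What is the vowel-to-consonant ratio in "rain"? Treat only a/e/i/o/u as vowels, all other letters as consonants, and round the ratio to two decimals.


Word: "rain"
Vowels (a,e,i,o,u): 2
Consonants: 2
Ratio = 2/2
= 1.00


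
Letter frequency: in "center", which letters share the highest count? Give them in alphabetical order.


Word: "center"
Letter counts:
  'c': 1
  'e': 2
  'n': 1
  'r': 1
  't': 1
Maximum count = 2
Most frequent = 'e' (2 times each)


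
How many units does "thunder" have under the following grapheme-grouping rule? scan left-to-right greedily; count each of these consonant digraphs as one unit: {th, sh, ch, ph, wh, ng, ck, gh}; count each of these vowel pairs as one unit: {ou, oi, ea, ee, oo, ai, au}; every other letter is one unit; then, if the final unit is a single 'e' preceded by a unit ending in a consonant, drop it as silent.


Word: "thunder" (7 letters)
Left-to-right scan:
  (1) 'th' (digraph)
  (2) 'u' (letter)
  (3) 'n' (letter)
  (4) 'd' (letter)
  (5) 'e' (letter)
  (6) 'r' (letter)
Units from scan: 6
Sound units = 6 units


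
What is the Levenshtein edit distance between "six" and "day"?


Word 1: "six" (length 3)
Word 2: "day" (length 3)
One optimal edit sequence (insert/delete/substitute each cost 1):
  1. substitute 's' -> 'd'  (+1)
  2. substitute 'i' -> 'a'  (+1)
  3. substitute 'x' -> 'y'  (+1)
Total edit operations: 3
Edit distance = 3


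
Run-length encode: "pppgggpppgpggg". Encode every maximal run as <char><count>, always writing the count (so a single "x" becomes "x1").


String: "pppgggpppgpggg"
Scanning for consecutive runs:
  'p' x 3
  'g' x 3
  'p' x 3
  'g' x 1
  'p' x 1
  'g' x 3
RLE = "p3g3p3g1p1g3"


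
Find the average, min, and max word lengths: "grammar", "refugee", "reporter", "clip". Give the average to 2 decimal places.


Lengths: "grammar"=7, "refugee"=7, "reporter"=8, "clip"=4
Sum = 26, Count = 4
Average = 26/4 = 6.50
= avg=6.50, min=4, max=8


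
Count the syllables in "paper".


Word: "paper"
Syllable breakdown: pa · per
Counting: 2 parts
= 2 syllables


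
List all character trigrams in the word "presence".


Word: "presence" (length 8)
Number of trigrams = 8 - 3 + 1 = 6
  Position 0: "pre"
  Position 1: "res"
  Position 2: "ese"
  Position 3: "sen"
  Position 4: "enc"
  Position 5: "nce"
Trigrams = "pre", "res", "ese", "sen", "enc", "nce"


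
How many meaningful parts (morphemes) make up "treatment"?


Word: "treatment"
Morphemes: treat + -ment
Each morpheme carries meaning
= 2 morphemes


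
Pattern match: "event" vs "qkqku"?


Pattern of "event": [0, 1, 0, 2, 3]
Pattern of "qkqku": [0, 1, 0, 1, 2]
Patterns do not match
Same pattern = No


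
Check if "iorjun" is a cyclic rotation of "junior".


Word: "junior", Candidate: "iorjun"
Method: check if candidate is substring of word+word
"juniorjunior" contains "iorjun"? Yes
Is rotation = Yes


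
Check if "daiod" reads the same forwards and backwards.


Word: "daiod"
Reversed: "doiad"
Forward == Backward? daiod != doiad
Palindrome = No


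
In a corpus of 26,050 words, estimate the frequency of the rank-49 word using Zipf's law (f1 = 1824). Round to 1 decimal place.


Zipf's law: f(r) = f(1) / r
f(1) = 1824
f(49) = 1824 / 49
= 37.2 occurrences


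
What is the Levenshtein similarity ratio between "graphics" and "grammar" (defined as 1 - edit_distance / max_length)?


Word 1: "graphics" (length 8)
Word 2: "grammar" (length 7)
One optimal edit sequence:
  1. keep 'g'
  2. keep 'r'
  3. keep 'a'
  4. delete 'p'  (+1)
  5. substitute 'h' -> 'm'  (+1)
  6. substitute 'i' -> 'm'  (+1)
  7. substitute 'c' -> 'a'  (+1)
  8. substitute 's' -> 'r'  (+1)
Edit distance = 5
Max length = max(8, 7) = 8
Similarity = 1 - 5/8
= 0.3750


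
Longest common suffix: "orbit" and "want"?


Word 1: "orbit"
Word 2: "want"
Comparing from end:
  Pos -1: 't' == 't'
  Pos -2: 'i' != 'n' (stop)
LCS = "t" (length 1)


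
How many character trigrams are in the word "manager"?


Word: "manager" (length 7)
Number of 3-grams = length - 3 + 1 = 7 - 3 + 1
= 5


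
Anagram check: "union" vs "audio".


Word 1: "union" → sorted: innou
Word 2: "audio" → sorted: adiou
Same letters? innou != adiou
Anagram = No


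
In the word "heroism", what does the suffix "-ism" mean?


Suffix: -ism
As in: heroism -> hero + -ism
Meaning = belief / practice


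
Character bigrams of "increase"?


Word: "increase" (length 8)
Number of bigrams = 8 - 2 + 1 = 7
  Position 0: "in"
  Position 1: "nc"
  Position 2: "cr"
  Position 3: "re"
  Position 4: "ea"
  Position 5: "as"
  Position 6: "se"
Bigrams = "in", "nc", "cr", "re", "ea", "as", "se"


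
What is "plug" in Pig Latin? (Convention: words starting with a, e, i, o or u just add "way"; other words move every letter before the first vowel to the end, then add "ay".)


Word: "plug"
Starts with consonant(s) → move to end, add 'ay'
Consonant cluster: "pl"
Pig Latin = "ugplay"


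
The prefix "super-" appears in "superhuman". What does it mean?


Prefix: super-
Example: superhuman = super- + human
Meaning = above / beyond


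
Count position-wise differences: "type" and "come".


Comparing character by character (same length = 4):
  Pos 0: 't' vs 'c' !=
  Pos 1: 'y' vs 'o' !=
  Pos 2: 'p' vs 'm' !=
  Pos 3: 'e' vs 'e' =
Hamming distance = 3


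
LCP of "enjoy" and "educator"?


Word 1: "enjoy"
Word 2: "educator"
Comparing from start:
  Pos 0: 'e' == 'e'
  Pos 1: 'n' != 'd' (stop)
LCP = "e" (length 1)


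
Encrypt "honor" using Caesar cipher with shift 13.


Word: "honor"
Shift: 13
Each letter → (letter + shift) mod 26:
  'h' (7) + 13 = 20 → 'u'
  'o' (14) + 13 = 1 → 'b'
  'n' (13) + 13 = 0 → 'a'
  'o' (14) + 13 = 1 → 'b'
  'r' (17) + 13 = 4 → 'e'
Result = "ubabe"


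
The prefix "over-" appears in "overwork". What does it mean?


Prefix: over-
Example: overwork (over- + work)
Meaning = excessive


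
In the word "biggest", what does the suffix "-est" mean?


Suffix: -est
Example: biggest = big + -est, with a spelling change
Meaning = most


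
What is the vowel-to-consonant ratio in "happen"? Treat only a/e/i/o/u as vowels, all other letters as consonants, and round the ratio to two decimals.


Word: "happen"
Vowels (a,e,i,o,u): 2
Consonants: 4
Ratio = 2/4
= 0.50


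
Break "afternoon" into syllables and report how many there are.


Word: "afternoon"
Syllable breakdown: af | ter | noon
Counting: 3 parts
= 3 syllables


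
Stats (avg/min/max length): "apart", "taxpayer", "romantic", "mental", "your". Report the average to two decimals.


Lengths: "apart"=5, "taxpayer"=8, "romantic"=8, "mental"=6, "your"=4
Sum = 31, Count = 5
Average = 31/5 = 6.20
= avg=6.20, min=4, max=8


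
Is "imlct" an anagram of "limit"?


Word 1: "limit" → sorted: iilmt
Word 2: "imlct" → sorted: cilmt
Same letters? iilmt != cilmt
Anagram = No


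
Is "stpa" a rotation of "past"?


Word: "past", Candidate: "stpa"
Method: check if candidate is substring of word+word
"pastpast" contains "stpa"? Yes
Is rotation = Yes


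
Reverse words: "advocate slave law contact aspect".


Original: "advocate slave law contact aspect"
Words (1..n): advocate | slave | law | contact | aspect
Reversed (n..1): aspect | contact | law | slave | advocate
Result = "aspect contact law slave advocate"


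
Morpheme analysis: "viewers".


Word: "viewers"
Morphemes: view | -er | -s
Each morpheme carries meaning
= 3 morphemes


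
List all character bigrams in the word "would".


Word: "would" (length 5)
Number of bigrams = 5 - 2 + 1 = 4
  Position 0: "wo"
  Position 1: "ou"
  Position 2: "ul"
  Position 3: "ld"
Bigrams = "wo", "ou", "ul", "ld"


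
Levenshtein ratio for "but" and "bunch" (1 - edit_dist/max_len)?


Word 1: "but" (length 3)
Word 2: "bunch" (length 5)
One optimal edit sequence:
  1. keep 'b'
  2. keep 'u'
  3. insert 'n'  (+1)
  4. insert 'c'  (+1)
  5. substitute 't' -> 'h'  (+1)
Edit distance = 3
Max length = max(3, 5) = 5
Similarity = 1 - 3/5
= 0.4000


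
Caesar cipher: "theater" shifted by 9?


Word: "theater"
Shift: 9
Each letter → (letter + shift) mod 26:
  't' (19) + 9 = 2 → 'c'
  'h' (7) + 9 = 16 → 'q'
  'e' (4) + 9 = 13 → 'n'
  'a' (0) + 9 = 9 → 'j'
  't' (19) + 9 = 2 → 'c'
  'e' (4) + 9 = 13 → 'n'
  'r' (17) + 9 = 0 → 'a'
Result = "cqnjcna"


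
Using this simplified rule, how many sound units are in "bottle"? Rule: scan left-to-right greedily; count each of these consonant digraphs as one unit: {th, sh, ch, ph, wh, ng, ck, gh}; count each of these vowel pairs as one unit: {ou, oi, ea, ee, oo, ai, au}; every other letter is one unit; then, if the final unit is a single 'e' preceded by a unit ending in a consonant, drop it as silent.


Word: "bottle" (6 letters)
Left-to-right scan:
  (1) 'b' (letter)
  (2) 'o' (letter)
  (3) 't' (letter)
  (4) 't' (letter)
  (5) 'l' (letter)
  (6) 'e' (letter)
Units from scan: 6
Final unit is 'e' after a consonant -> drop as silent (-1)
Sound units = 5 units


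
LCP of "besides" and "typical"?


Word 1: "besides"
Word 2: "typical"
Comparing from start:
  Pos 0: 'b' != 't' (stop)
LCP = "" (length 0)


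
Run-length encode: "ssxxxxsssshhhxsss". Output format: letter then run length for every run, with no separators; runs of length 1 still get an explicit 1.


String: "ssxxxxsssshhhxsss"
Scanning for consecutive runs:
  's' x 2
  'x' x 4
  's' x 4
  'h' x 3
  'x' x 1
  's' x 3
RLE = "s2x4s4h3x1s3"


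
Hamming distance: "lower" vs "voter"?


Comparing character by character (same length = 5):
  Pos 0: 'l' vs 'v' !=
  Pos 1: 'o' vs 'o' =
  Pos 2: 'w' vs 't' !=
  Pos 3: 'e' vs 'e' =
  Pos 4: 'r' vs 'r' =
Hamming distance = 2


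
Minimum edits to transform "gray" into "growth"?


Word 1: "gray" (length 4)
Word 2: "growth" (length 6)
One optimal edit sequence (insert/delete/substitute each cost 1):
  1. keep 'g'
  2. keep 'r'
  3. insert 'o'  (+1)
  4. insert 'w'  (+1)
  5. substitute 'a' -> 't'  (+1)
  6. substitute 'y' -> 'h'  (+1)
Total edit operations: 4
Edit distance = 4


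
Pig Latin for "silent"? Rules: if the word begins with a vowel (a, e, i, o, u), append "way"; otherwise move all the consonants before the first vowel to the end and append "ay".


Word: "silent"
Starts with consonant(s) → move to end, add 'ay'
Consonant cluster: "s"
Pig Latin = "ilentsay"


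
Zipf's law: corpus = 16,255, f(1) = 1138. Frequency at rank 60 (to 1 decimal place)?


Zipf's law: f(r) = f(1) / r
f(1) = 1138
f(60) = 1138 / 60
= 19.0 occurrences


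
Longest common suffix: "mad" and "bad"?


Word 1: "mad"
Word 2: "bad"
Comparing from end:
  Pos -1: 'd' == 'd'
  Pos -2: 'a' == 'a'
  Pos -3: 'm' != 'b' (stop)
LCS = "ad" (length 2)


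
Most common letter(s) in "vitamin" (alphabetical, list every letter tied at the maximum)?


Word: "vitamin"
Letter counts:
  'a': 1
  'i': 2
  'm': 1
  'n': 1
  't': 1
  'v': 1
Maximum count = 2
Most frequent = 'i' (2 times each)


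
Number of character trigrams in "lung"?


Word: "lung" (length 4)
Number of 3-grams = length - 3 + 1 = 4 - 3 + 1
= 2


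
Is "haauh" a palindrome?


Word: "haauh"
Reversed: "huaah"
Forward == Backward? haauh != huaah
Palindrome = No


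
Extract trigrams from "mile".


Word: "mile" (length 4)
Number of trigrams = 4 - 3 + 1 = 2
  Position 0: "mil"
  Position 1: "ile"
Trigrams = "mil", "ile"


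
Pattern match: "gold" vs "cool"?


Pattern of "gold": [0, 1, 2, 3]
Pattern of "cool": [0, 1, 1, 2]
Patterns do not match
Same pattern = No


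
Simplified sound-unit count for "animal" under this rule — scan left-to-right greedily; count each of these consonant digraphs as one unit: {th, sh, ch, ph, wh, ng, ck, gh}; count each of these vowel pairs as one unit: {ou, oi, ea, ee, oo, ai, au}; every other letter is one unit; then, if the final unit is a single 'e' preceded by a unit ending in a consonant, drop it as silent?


Word: "animal" (6 letters)
Left-to-right scan:
  [1] 'a' (letter)
  [2] 'n' (letter)
  [3] 'i' (letter)
  [4] 'm' (letter)
  [5] 'a' (letter)
  [6] 'l' (letter)
Units from scan: 6
Sound units = 6 units


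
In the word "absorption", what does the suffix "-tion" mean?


Suffix: -tion
Example: absorption (absorb + -tion, with a spelling change)
Meaning = act or process


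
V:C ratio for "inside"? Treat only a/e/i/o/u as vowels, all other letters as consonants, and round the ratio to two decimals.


Word: "inside"
Vowels (a,e,i,o,u): 3
Consonants: 3
Ratio = 3/3
= 1.00


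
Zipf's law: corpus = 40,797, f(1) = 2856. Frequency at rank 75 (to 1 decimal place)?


Zipf's law: f(r) = f(1) / r
f(1) = 2856
f(75) = 2856 / 75
= 38.1 occurrences


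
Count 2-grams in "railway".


Word: "railway" (length 7)
Number of 2-grams = length - 2 + 1 = 7 - 2 + 1
= 6


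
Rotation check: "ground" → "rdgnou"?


Word: "ground", Candidate: "rdgnou"
Method: check if candidate is substring of word+word
"groundground" contains "rdgnou"? No
Is rotation = No


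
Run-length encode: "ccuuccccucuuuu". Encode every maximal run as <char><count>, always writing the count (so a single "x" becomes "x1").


String: "ccuuccccucuuuu"
Scanning for consecutive runs:
  'c' x 2
  'u' x 2
  'c' x 4
  'u' x 1
  'c' x 1
  'u' x 4
RLE = "c2u2c4u1c1u4"


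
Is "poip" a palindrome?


Word: "poip"
Reversed: "piop"
Forward == Backward? poip != piop
Palindrome = No


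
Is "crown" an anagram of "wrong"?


Word 1: "wrong" → sorted: gnorw
Word 2: "crown" → sorted: cnorw
Same letters? gnorw != cnorw
Anagram = No


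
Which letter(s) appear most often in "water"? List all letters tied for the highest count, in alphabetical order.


Word: "water"
Letter counts:
  'a': 1
  'e': 1
  'r': 1
  't': 1
  'w': 1
Maximum count = 1
Most frequent = 'a', 'e', 'r', 't', 'w' (1 time each)


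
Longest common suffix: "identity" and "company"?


Word 1: "identity"
Word 2: "company"
Comparing from end:
  Pos -1: 'y' == 'y'
  Pos -2: 't' != 'n' (stop)
LCS = "y" (length 1)


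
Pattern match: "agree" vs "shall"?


Pattern of "agree": [0, 1, 2, 3, 3]
Pattern of "shall": [0, 1, 2, 3, 3]
Patterns match
Same pattern = Yes


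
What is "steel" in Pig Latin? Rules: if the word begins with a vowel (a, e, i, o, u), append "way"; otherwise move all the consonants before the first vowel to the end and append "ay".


Word: "steel"
Starts with consonant(s) → move to end, add 'ay'
Consonant cluster: "st"
Pig Latin = "eelstay"


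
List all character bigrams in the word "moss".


Word: "moss" (length 4)
Number of bigrams = 4 - 2 + 1 = 3
  Position 0: "mo"
  Position 1: "os"
  Position 2: "ss"
Bigrams = "mo", "os", "ss"


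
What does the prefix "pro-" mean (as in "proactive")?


Prefix: pro-
As in: proactive -> pro- + active
Meaning = forward / in favor of
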